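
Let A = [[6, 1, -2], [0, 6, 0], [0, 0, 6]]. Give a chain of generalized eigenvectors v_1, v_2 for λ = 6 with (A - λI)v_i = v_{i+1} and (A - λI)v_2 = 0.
v_1 = [[-4, 3, 1]]^T, v_2 = [[1, 0, 0]]^T

We seek v_1 ∈ ker((A - 6I)^2) \ ker(A - 6I), then set v_{i+1} = (A - 6I) v_i.

One such chain is v_1 = [[-4, 3, 1]]^T, v_2 = [[1, 0, 0]]^T. Check: (A - 6I) v_2 = [[0, 0, 0]]^T = 0.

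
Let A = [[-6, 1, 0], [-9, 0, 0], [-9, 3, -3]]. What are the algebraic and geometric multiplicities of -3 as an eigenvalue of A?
algebraic multiplicity 3, geometric multiplicity 2

The characteristic polynomial is (x + 3)^3, so the factor x + 3 appears with exponent 3: the algebraic multiplicity is 3.

rank(A + 3I) = 1, so the eigenspace has dimension 3 - 1 = 2: the geometric multiplicity is 2.

Since 2 < 3, A is not diagonalizable.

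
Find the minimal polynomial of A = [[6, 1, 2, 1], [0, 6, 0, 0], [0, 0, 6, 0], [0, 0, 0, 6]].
m_A(x) = (x - 6)^2

The characteristic polynomial factors as (x - 6)^4. The minimal polynomial is ∏(x - λ)^{k_λ} where k_λ is the size of the largest Jordan block at λ.

For λ = 6: rank(A - 6I) = 1, and the largest Jordan block has size 2 (the smallest k with rank((A - 6I)^k) = rank((A - 6I)^(k+1))).

So m_A(x) = (x - 6)^2.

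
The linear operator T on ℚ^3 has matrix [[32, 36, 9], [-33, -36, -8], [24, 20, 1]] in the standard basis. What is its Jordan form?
J = [[-4, 1, 0], [0, -4, 0], [0, 0, 5]]

The characteristic polynomial is det(xI - A) = (x - 5)(x + 4)^2, so the eigenvalues are -4 (algebraic multiplicity 2), 5 (algebraic multiplicity 1).

For λ = -4: rank(A + 4I) = 2, rank((A + 4I)^2) = 1. The eigenspace has dimension 3 - 2 = 1, so there is 1 Jordan block; the rank sequence gives block sizes [2].

For λ = 5: algebraic multiplicity 1 gives one 1×1 block.

Assembling the blocks gives the Jordan form J above.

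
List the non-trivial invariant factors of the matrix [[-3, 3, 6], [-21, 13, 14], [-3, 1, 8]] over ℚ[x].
The Jordan structure of A has elementary divisors (x - 6)^2, (x - 6). Arranging the block sizes at each eigenvalue in decreasing order and taking row products gives the invariant factors.

Invariant factors (smallest first, each dividing the next): x - 6, (x - 6)^2.

Check: the last factor (x - 6)^2 is the minimal polynomial, and the product (x - 6)^3 is the characteristic polynomial.

x - 6, (x - 6)^2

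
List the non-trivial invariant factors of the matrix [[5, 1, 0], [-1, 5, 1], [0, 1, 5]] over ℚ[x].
The Jordan structure of A has elementary divisors (x - 5)^3. Arranging the block sizes at each eigenvalue in decreasing order and taking row products gives the invariant factors.

Invariant factors (smallest first, each dividing the next): (x - 5)^3.

Check: the last factor (x - 5)^3 is the minimal polynomial, and the product (x - 5)^3 is the characteristic polynomial.

(x - 5)^3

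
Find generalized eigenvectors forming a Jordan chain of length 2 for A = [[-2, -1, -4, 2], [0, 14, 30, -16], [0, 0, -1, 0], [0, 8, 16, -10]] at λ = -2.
We seek v_1 ∈ ker((A + 2I)^2) \ ker(A + 2I), then set v_{i+1} = (A + 2I) v_i.

One such chain is v_1 = [[0, 1, 0, 1]]^T, v_2 = [[1, 0, 0, 0]]^T. Check: (A + 2I) v_2 = [[0, 0, 0, 0]]^T = 0.

v_1 = [[0, 1, 0, 1]]^T, v_2 = [[1, 0, 0, 0]]^T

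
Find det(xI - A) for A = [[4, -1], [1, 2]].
χ_A(x) = (x - 3)^2

xI - A = [[x - 4, 1], [-1, x - 2]].

Expanding det(xI - A) along the first row:
det(xI - A) = + (x - 4)·det([[x - 2]]) - (1)·det([[-1]]).

Evaluating gives χ_A(x) = x^2 - 6x + 9 = (x - 3)^2.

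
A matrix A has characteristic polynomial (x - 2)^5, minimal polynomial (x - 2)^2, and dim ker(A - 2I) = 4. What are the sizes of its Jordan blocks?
λ = 2: algebraic multiplicity 5 (exponent in χ_A), largest block size 2 (exponent in m_A), 4 blocks (geometric multiplicity). These force block sizes [2, 1, 1, 1].

Jordan blocks: (2, 2), (2, 1), (2, 1), (2, 1)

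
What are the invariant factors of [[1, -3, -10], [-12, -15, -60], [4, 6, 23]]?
The Jordan structure of A has elementary divisors (x - 3)^2, (x - 3). Arranging the block sizes at each eigenvalue in decreasing order and taking row products gives the invariant factors.

Invariant factors (smallest first, each dividing the next): x - 3, (x - 3)^2.

Check: the last factor (x - 3)^2 is the minimal polynomial, and the product (x - 3)^3 is the characteristic polynomial.

x - 3, (x - 3)^2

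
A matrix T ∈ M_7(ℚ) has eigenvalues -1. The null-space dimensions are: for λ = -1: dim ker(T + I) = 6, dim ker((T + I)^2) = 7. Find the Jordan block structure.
λ = -1: successive nullity increments [6, 1] count blocks of size ≥ k; block sizes are [2, 1, 1, 1, 1, 1].

Jordan blocks: (-1, 2), (-1, 1), (-1, 1), (-1, 1), (-1, 1), (-1, 1)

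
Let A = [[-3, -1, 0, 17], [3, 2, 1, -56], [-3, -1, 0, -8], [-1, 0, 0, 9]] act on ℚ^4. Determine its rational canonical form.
R = [[0, 0, 0, -25], [1, 0, 0, -40], [0, 1, 0, -6], [0, 0, 1, 8]]

The invariant factors of A (the non-unit diagonal entries of the Smith normal form of xI - A over ℚ[x]) are (x - 5)^2(x + 1)^2, each dividing the next. The characteristic polynomial is their product, (x - 5)^2(x + 1)^2.

The rational canonical form is the block-diagonal matrix of companion matrices C(f_i):
R = [[0, 0, 0, -25], [1, 0, 0, -40], [0, 1, 0, -6], [0, 0, 1, 8]].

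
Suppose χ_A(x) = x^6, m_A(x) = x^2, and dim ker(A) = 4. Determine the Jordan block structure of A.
Jordan blocks: (0, 2), (0, 2), (0, 1), (0, 1)

λ = 0: algebraic multiplicity 6 (exponent in χ_A), largest block size 2 (exponent in m_A), 4 blocks (geometric multiplicity). These force block sizes [2, 2, 1, 1].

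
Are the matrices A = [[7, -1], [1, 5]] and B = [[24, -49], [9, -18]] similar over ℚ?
No.

trace(A) = 12 but trace(B) = 6. The trace is a similarity invariant, so A and B are not similar.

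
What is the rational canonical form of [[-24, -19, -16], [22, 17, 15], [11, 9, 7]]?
R = [[0, 0, -1], [1, 0, -2], [0, 1, 0]]

The invariant factors of A (the non-unit diagonal entries of the Smith normal form of xI - A over ℚ[x]) are x^3 + 2x + 1, each dividing the next. The characteristic polynomial is their product, x^3 + 2x + 1.

The rational canonical form is the block-diagonal matrix of companion matrices C(f_i):
R = [[0, 0, -1], [1, 0, -2], [0, 1, 0]].

Note the characteristic polynomial does not split into linear factors over ℚ, so A has no Jordan form over ℚ; the rational canonical form exists over any field.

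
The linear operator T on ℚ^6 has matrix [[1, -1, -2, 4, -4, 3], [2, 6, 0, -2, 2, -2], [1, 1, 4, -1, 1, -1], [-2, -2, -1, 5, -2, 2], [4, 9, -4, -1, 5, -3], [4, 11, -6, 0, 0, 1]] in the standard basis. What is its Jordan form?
The characteristic polynomial is det(xI - A) = (x - 4)^4(x - 3)^2, so the eigenvalues are 3 (algebraic multiplicity 2), 4 (algebraic multiplicity 4).

For λ = 3: rank(A - 3I) = 5, rank((A - 3I)^2) = 4. The eigenspace has dimension 6 - 5 = 1, so there is 1 Jordan block; the rank sequence gives block sizes [2].

For λ = 4: rank(A - 4I) = 4, rank((A - 4I)^2) = 3, rank((A - 4I)^3) = 2. The eigenspace has dimension 6 - 4 = 2, so there are 2 Jordan blocks; the rank sequence gives block sizes [3, 1].

Assembling the blocks gives the Jordan form J above.

J = [[3, 1, 0, 0, 0, 0], [0, 3, 0, 0, 0, 0], [0, 0, 4, 1, 0, 0], [0, 0, 0, 4, 1, 0], [0, 0, 0, 0, 4, 0], [0, 0, 0, 0, 0, 4]]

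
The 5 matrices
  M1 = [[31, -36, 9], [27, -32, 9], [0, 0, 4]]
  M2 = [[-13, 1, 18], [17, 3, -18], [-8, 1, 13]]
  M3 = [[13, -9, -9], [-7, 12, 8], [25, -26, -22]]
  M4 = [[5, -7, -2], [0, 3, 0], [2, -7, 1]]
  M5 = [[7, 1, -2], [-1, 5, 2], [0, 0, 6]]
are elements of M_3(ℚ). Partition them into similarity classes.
Characteristic polynomials: χ_{M1} = (x - 4)^2(x + 5), χ_{M2} = (x - 4)^2(x + 5), χ_{M3} = (x - 4)^2(x + 5), χ_{M4} = (x - 3)^3, χ_{M5} = (x - 6)^3.

{M1}: invariant factors x - 4, (x - 4)(x + 5).

{M2, M3}: invariant factors (x - 4)^2(x + 5).

{M4}: invariant factors x - 3, (x - 3)^2.

{M5}: invariant factors x - 6, (x - 6)^2.

Matrices are similar if and only if their invariant-factor lists agree; the partition into similarity classes is {M1}, {M2, M3}, {M4}, {M5}.

4 classes: {M1}, {M2, M3}, {M4}, {M5}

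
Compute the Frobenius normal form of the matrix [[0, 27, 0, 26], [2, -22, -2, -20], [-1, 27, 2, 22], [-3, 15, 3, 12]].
R = [[0, 0, 0, -36], [1, 0, 0, -48], [0, 1, 0, -28], [0, 0, 1, -8]]

The invariant factors of A (the non-unit diagonal entries of the Smith normal form of xI - A over ℚ[x]) are (x^2 + 4x + 6)^2, each dividing the next. The characteristic polynomial is their product, (x^2 + 4x + 6)^2.

The rational canonical form is the block-diagonal matrix of companion matrices C(f_i):
R = [[0, 0, 0, -36], [1, 0, 0, -48], [0, 1, 0, -28], [0, 0, 1, -8]].

Note the characteristic polynomial does not split into linear factors over ℚ, so A has no Jordan form over ℚ; the rational canonical form exists over any field.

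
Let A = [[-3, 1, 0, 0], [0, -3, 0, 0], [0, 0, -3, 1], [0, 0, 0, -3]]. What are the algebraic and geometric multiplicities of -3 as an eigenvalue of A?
The characteristic polynomial is (x + 3)^4, so the factor x + 3 appears with exponent 4: the algebraic multiplicity is 4.

rank(A + 3I) = 2, so the eigenspace has dimension 4 - 2 = 2: the geometric multiplicity is 2.

Since 2 < 4, A is not diagonalizable.

algebraic multiplicity 4, geometric multiplicity 2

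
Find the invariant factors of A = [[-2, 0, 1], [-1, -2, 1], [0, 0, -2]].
(x + 2)^3

The Jordan structure of A has elementary divisors (x + 2)^3. Arranging the block sizes at each eigenvalue in decreasing order and taking row products gives the invariant factors.

Invariant factors (smallest first, each dividing the next): (x + 2)^3.

Check: the last factor (x + 2)^3 is the minimal polynomial, and the product (x + 2)^3 is the characteristic polynomial.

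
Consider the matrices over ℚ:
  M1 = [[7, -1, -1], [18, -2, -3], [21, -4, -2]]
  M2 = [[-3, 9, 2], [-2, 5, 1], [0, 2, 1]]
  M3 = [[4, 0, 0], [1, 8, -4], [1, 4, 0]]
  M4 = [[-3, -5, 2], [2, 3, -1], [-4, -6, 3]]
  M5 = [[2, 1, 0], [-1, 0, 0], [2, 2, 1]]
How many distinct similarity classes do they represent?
3 classes: {M1, M2, M4}, {M3}, {M5}

Characteristic polynomials: χ_{M1} = (x - 1)^3, χ_{M2} = (x - 1)^3, χ_{M3} = (x - 4)^3, χ_{M4} = (x - 1)^3, χ_{M5} = (x - 1)^3.

{M1, M2, M4}: invariant factors (x - 1)^3.

{M3}: invariant factors x - 4, (x - 4)^2.

{M5}: invariant factors x - 1, (x - 1)^2.

Matrices are similar if and only if their invariant-factor lists agree; the partition into similarity classes is {M1, M2, M4}, {M3}, {M5}.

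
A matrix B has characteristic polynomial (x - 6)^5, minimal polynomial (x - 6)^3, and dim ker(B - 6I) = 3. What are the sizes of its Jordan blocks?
Jordan blocks: (6, 3), (6, 1), (6, 1)

λ = 6: algebraic multiplicity 5 (exponent in χ_B), largest block size 3 (exponent in m_B), 3 blocks (geometric multiplicity). These force block sizes [3, 1, 1].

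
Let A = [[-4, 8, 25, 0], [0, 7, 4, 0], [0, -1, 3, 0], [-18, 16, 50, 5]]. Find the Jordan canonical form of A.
The characteristic polynomial is det(xI - A) = (x - 5)^3(x + 4), so the eigenvalues are -4 (algebraic multiplicity 1), 5 (algebraic multiplicity 3).

For λ = -4: algebraic multiplicity 1 gives one 1×1 block.

For λ = 5: rank(A - 5I) = 2, rank((A - 5I)^2) = 1. The eigenspace has dimension 4 - 2 = 2, so there are 2 Jordan blocks; the rank sequence gives block sizes [2, 1].

Assembling the blocks gives the Jordan form J above.

J = [[-4, 0, 0, 0], [0, 5, 1, 0], [0, 0, 5, 0], [0, 0, 0, 5]]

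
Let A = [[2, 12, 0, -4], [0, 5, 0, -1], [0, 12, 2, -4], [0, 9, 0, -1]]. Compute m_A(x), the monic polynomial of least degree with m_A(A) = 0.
m_A(x) = (x - 2)^2

The characteristic polynomial factors as (x - 2)^4. The minimal polynomial is ∏(x - λ)^{k_λ} where k_λ is the size of the largest Jordan block at λ.

For λ = 2: rank(A - 2I) = 1, and the largest Jordan block has size 2 (the smallest k with rank((A - 2I)^k) = rank((A - 2I)^(k+1))).

So m_A(x) = (x - 2)^2.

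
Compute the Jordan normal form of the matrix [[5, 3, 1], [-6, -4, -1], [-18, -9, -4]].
J = [[-1, 1, 0], [0, -1, 0], [0, 0, -1]]

The characteristic polynomial is det(xI - A) = (x + 1)^3, so the eigenvalues are -1 (algebraic multiplicity 3).

For λ = -1: rank(A + I) = 1, rank((A + I)^2) = 0. The eigenspace has dimension 3 - 1 = 2, so there are 2 Jordan blocks; the rank sequence gives block sizes [2, 1].

Assembling the blocks gives the Jordan form J above.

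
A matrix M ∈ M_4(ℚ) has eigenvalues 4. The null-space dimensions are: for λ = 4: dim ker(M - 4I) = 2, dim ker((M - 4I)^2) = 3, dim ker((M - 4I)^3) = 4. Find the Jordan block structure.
Jordan blocks: (4, 3), (4, 1)

λ = 4: successive nullity increments [2, 1, 1] count blocks of size ≥ k; block sizes are [3, 1].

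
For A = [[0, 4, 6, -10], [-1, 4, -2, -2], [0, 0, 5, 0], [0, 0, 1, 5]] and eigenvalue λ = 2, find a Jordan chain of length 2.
We seek v_1 ∈ ker((A - 2I)^2) \ ker(A - 2I), then set v_{i+1} = (A - 2I) v_i.

One such chain is v_1 = [[1, 1, 0, 0]]^T, v_2 = [[2, 1, 0, 0]]^T. Check: (A - 2I) v_2 = [[0, 0, 0, 0]]^T = 0.

v_1 = [[1, 1, 0, 0]]^T, v_2 = [[2, 1, 0, 0]]^T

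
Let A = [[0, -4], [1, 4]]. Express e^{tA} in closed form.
e^{tA} = [[(1 - 2*t)*e^{2*t}, -4*t*e^{2*t}], [t*e^{2*t}, (2*t + 1)*e^{2*t}]]

A has Jordan form J = [[2, 1], [0, 2]] with A = PJP^{-1}, so e^{tA} = P e^{tJ} P^{-1}.

For a Jordan block J_k(λ), e^{tJ_k(λ)} = e^{λt} · (I + tN + t^2 N^2/2! + ... + t^{k-1} N^{k-1}/(k-1)!) where N is the nilpotent superdiagonal part.

Assembling the blocks and conjugating back gives the entries of e^{tA} as shown above.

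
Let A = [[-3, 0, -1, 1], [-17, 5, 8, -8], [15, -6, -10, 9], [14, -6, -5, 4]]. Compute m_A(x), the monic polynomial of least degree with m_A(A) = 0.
m_A(x) = (x - 5)(x + 1)(x + 4)^2

The characteristic polynomial factors as (x - 5)(x + 1)(x + 4)^2. The minimal polynomial is ∏(x - λ)^{k_λ} where k_λ is the size of the largest Jordan block at λ.

For λ = -4: rank(A + 4I) = 3, and the largest Jordan block has size 2 (the smallest k with rank((A + 4I)^k) = rank((A + 4I)^(k+1))).
For λ = -1: rank(A + I) = 3, and the largest Jordan block has size 1 (the smallest k with rank((A + I)^k) = rank((A + I)^(k+1))).
For λ = 5: rank(A - 5I) = 3, and the largest Jordan block has size 1 (the smallest k with rank((A - 5I)^k) = rank((A - 5I)^(k+1))).

So m_A(x) = (x - 5)(x + 1)(x + 4)^2.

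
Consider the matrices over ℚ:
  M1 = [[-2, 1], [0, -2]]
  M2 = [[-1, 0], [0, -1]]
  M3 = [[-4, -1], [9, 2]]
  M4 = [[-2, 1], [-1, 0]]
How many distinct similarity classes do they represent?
3 classes: {M1}, {M2}, {M3, M4}

Characteristic polynomials: χ_{M1} = (x + 2)^2, χ_{M2} = (x + 1)^2, χ_{M3} = (x + 1)^2, χ_{M4} = (x + 1)^2.

{M1}: invariant factors (x + 2)^2.

{M2}: invariant factors x + 1, x + 1.

{M3, M4}: invariant factors (x + 1)^2.

Matrices are similar if and only if their invariant-factor lists agree; the partition into similarity classes is {M1}, {M2}, {M3, M4}.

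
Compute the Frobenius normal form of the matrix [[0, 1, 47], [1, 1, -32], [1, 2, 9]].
R = [[0, 0, 6], [1, 0, -25], [0, 1, 10]]

The invariant factors of A (the non-unit diagonal entries of the Smith normal form of xI - A over ℚ[x]) are (x - 6)(x^2 - 4x + 1), each dividing the next. The characteristic polynomial is their product, (x - 6)(x^2 - 4x + 1).

The rational canonical form is the block-diagonal matrix of companion matrices C(f_i):
R = [[0, 0, 6], [1, 0, -25], [0, 1, 10]].

Note the characteristic polynomial does not split into linear factors over ℚ, so A has no Jordan form over ℚ; the rational canonical form exists over any field.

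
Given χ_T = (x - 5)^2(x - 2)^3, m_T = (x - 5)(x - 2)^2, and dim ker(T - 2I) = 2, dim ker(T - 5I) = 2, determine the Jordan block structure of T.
Jordan blocks: (2, 2), (2, 1), (5, 1), (5, 1)

λ = 2: algebraic multiplicity 3 (exponent in χ_T), largest block size 2 (exponent in m_T), 2 blocks (geometric multiplicity). These force block sizes [2, 1].
λ = 5: algebraic multiplicity 2 (exponent in χ_T), largest block size 1 (exponent in m_T), 2 blocks (geometric multiplicity). These force block sizes [1, 1].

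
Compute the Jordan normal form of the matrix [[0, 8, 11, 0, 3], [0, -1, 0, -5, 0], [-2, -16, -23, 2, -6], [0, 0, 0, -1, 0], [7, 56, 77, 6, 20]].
J = [[-1, 1, 0, 0, 0], [0, -1, 0, 0, 0], [0, 0, -1, 1, 0], [0, 0, 0, -1, 0], [0, 0, 0, 0, -1]]

The characteristic polynomial is det(xI - A) = (x + 1)^5, so the eigenvalues are -1 (algebraic multiplicity 5).

For λ = -1: rank(A + I) = 2, rank((A + I)^2) = 0. The eigenspace has dimension 5 - 2 = 3, so there are 3 Jordan blocks; the rank sequence gives block sizes [2, 2, 1].

Assembling the blocks gives the Jordan form J above.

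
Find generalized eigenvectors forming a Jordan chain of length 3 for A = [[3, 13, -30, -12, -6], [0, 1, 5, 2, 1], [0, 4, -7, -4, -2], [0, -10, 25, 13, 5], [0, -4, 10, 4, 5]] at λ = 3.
v_1 = [[3, 0, 1, -1, -2]]^T, v_2 = [[-6, 1, -2, 5, 2]]^T, v_3 = [[1, 0, 0, 0, 0]]^T

We seek v_1 ∈ ker((A - 3I)^3) \ ker((A - 3I)^2), then set v_{i+1} = (A - 3I) v_i.

One such chain is v_1 = [[3, 0, 1, -1, -2]]^T, v_2 = [[-6, 1, -2, 5, 2]]^T, v_3 = [[1, 0, 0, 0, 0]]^T. Check: (A - 3I) v_3 = [[0, 0, 0, 0, 0]]^T = 0.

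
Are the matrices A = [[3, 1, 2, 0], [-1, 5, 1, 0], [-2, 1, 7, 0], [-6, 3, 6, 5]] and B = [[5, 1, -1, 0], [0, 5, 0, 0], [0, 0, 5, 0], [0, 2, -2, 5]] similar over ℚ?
No.

Both have characteristic polynomial (x - 5)^4, but the minimal polynomial of A is (x - 5)^3 while the minimal polynomial of B is (x - 5)^2. The minimal polynomial is a similarity invariant, so A and B are not similar.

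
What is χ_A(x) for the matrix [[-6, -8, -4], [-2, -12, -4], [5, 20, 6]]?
xI - A = [[x + 6, 8, 4], [2, x + 12, 4], [-5, -20, x - 6]].

Expanding det(xI - A) along the first row:
det(xI - A) = + (x + 6)·det([[x + 12, 4], [-20, x - 6]]) - (8)·det([[2, 4], [-5, x - 6]]) + (4)·det([[2, x + 12], [-5, -20]]).

Evaluating gives χ_A(x) = x^3 + 12x^2 + 48x + 64 = (x + 4)^3.

χ_A(x) = (x + 4)^3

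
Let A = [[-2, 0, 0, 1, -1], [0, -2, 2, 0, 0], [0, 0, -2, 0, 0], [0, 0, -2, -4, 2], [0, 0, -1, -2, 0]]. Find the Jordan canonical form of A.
The characteristic polynomial is det(xI - A) = (x + 2)^5, so the eigenvalues are -2 (algebraic multiplicity 5).

For λ = -2: rank(A + 2I) = 2, rank((A + 2I)^2) = 1, rank((A + 2I)^3) = 0. The eigenspace has dimension 5 - 2 = 3, so there are 3 Jordan blocks; the rank sequence gives block sizes [3, 1, 1].

Assembling the blocks gives the Jordan form J above.

J = [[-2, 1, 0, 0, 0], [0, -2, 1, 0, 0], [0, 0, -2, 0, 0], [0, 0, 0, -2, 0], [0, 0, 0, 0, -2]]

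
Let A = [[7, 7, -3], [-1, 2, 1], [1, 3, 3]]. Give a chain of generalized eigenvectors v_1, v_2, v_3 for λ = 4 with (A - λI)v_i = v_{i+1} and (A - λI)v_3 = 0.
v_1 = [[0, 0, 1]]^T, v_2 = [[-3, 1, -1]]^T, v_3 = [[1, 0, 1]]^T

We seek v_1 ∈ ker((A - 4I)^3) \ ker((A - 4I)^2), then set v_{i+1} = (A - 4I) v_i.

One such chain is v_1 = [[0, 0, 1]]^T, v_2 = [[-3, 1, -1]]^T, v_3 = [[1, 0, 1]]^T. Check: (A - 4I) v_3 = [[0, 0, 0]]^T = 0.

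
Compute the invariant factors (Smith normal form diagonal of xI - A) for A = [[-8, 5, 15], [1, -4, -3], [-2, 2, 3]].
x + 3, (x + 3)^2

The Jordan structure of A has elementary divisors (x + 3)^2, (x + 3). Arranging the block sizes at each eigenvalue in decreasing order and taking row products gives the invariant factors.

Invariant factors (smallest first, each dividing the next): x + 3, (x + 3)^2.

Check: the last factor (x + 3)^2 is the minimal polynomial, and the product (x + 3)^3 is the characteristic polynomial.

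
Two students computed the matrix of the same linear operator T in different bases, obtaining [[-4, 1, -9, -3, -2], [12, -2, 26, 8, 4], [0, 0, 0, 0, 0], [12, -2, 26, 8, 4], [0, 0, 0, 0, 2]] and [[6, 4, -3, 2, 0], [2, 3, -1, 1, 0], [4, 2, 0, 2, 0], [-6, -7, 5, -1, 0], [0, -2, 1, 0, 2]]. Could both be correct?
No.

trace(A) = 4 but trace(B) = 10. The trace is a similarity invariant, so A and B are not similar.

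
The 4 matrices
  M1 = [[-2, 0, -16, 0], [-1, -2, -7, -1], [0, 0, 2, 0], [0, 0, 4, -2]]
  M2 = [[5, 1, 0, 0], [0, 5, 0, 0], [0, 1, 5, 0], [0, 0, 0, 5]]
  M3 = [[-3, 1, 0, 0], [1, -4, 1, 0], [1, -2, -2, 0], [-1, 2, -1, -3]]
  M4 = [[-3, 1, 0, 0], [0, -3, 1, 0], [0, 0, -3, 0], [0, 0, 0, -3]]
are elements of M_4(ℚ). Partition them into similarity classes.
3 classes: {M1}, {M2}, {M3, M4}

Characteristic polynomials: χ_{M1} = (x - 2)(x + 2)^3, χ_{M2} = (x - 5)^4, χ_{M3} = (x + 3)^4, χ_{M4} = (x + 3)^4.

{M1}: invariant factors x + 2, (x - 2)(x + 2)^2.

{M2}: invariant factors x - 5, x - 5, (x - 5)^2.

{M3, M4}: invariant factors x + 3, (x + 3)^3.

Matrices are similar if and only if their invariant-factor lists agree; the partition into similarity classes is {M1}, {M2}, {M3, M4}.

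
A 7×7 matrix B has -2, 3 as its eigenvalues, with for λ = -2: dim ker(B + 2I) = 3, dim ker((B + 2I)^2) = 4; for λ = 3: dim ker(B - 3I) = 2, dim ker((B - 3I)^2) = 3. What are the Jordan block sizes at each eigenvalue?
Jordan blocks: (-2, 2), (-2, 1), (-2, 1), (3, 2), (3, 1)

λ = -2: successive nullity increments [3, 1] count blocks of size ≥ k; block sizes are [2, 1, 1].
λ = 3: successive nullity increments [2, 1] count blocks of size ≥ k; block sizes are [2, 1].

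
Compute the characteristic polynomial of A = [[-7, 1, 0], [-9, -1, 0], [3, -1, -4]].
χ_A(x) = (x + 4)^3

xI - A = [[x + 7, -1, 0], [9, x + 1, 0], [-3, 1, x + 4]].

Expanding det(xI - A) along the first row:
det(xI - A) = + (x + 7)·det([[x + 1, 0], [1, x + 4]]) - (-1)·det([[9, 0], [-3, x + 4]]) + (0)·det([[9, x + 1], [-3, 1]]).

Evaluating gives χ_A(x) = x^3 + 12x^2 + 48x + 64 = (x + 4)^3.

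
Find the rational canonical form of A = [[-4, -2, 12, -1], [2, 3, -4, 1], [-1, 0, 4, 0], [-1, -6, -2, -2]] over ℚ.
The invariant factors of A (the non-unit diagonal entries of the Smith normal form of xI - A over ℚ[x]) are (x - 1)(x^3 - x - 2), each dividing the next. The characteristic polynomial is their product, (x - 1)(x^3 - x - 2).

The rational canonical form is the block-diagonal matrix of companion matrices C(f_i):
R = [[0, 0, 0, -2], [1, 0, 0, 1], [0, 1, 0, 1], [0, 0, 1, 1]].

Note the characteristic polynomial does not split into linear factors over ℚ, so A has no Jordan form over ℚ; the rational canonical form exists over any field.

R = [[0, 0, 0, -2], [1, 0, 0, 1], [0, 1, 0, 1], [0, 0, 1, 1]]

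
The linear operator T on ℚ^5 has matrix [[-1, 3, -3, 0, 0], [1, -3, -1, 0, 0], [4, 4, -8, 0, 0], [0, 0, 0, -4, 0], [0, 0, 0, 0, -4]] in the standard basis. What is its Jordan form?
J = [[-4, 1, 0, 0, 0], [0, -4, 0, 0, 0], [0, 0, -4, 0, 0], [0, 0, 0, -4, 0], [0, 0, 0, 0, -4]]

The characteristic polynomial is det(xI - A) = (x + 4)^5, so the eigenvalues are -4 (algebraic multiplicity 5).

For λ = -4: rank(A + 4I) = 1, rank((A + 4I)^2) = 0. The eigenspace has dimension 5 - 1 = 4, so there are 4 Jordan blocks; the rank sequence gives block sizes [2, 1, 1, 1].

Assembling the blocks gives the Jordan form J above.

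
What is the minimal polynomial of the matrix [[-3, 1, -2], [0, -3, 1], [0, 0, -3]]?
m_A(x) = (x + 3)^3

The characteristic polynomial factors as (x + 3)^3. The minimal polynomial is ∏(x - λ)^{k_λ} where k_λ is the size of the largest Jordan block at λ.

For λ = -3: rank(A + 3I) = 2, and the largest Jordan block has size 3 (the smallest k with rank((A + 3I)^k) = rank((A + 3I)^(k+1))).

So m_A(x) = (x + 3)^3.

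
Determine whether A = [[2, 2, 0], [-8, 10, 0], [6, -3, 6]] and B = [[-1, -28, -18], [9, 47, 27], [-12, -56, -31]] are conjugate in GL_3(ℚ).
No.

trace(A) = 18 but trace(B) = 15. The trace is a similarity invariant, so A and B are not similar.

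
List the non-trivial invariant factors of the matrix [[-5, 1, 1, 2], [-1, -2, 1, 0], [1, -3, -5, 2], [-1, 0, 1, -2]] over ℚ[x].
The Jordan structure of A has elementary divisors (x + 4)^3, (x + 2). Arranging the block sizes at each eigenvalue in decreasing order and taking row products gives the invariant factors.

Invariant factors (smallest first, each dividing the next): (x + 2)(x + 4)^3.

Check: the last factor (x + 2)(x + 4)^3 is the minimal polynomial, and the product (x + 2)(x + 4)^3 is the characteristic polynomial.

(x + 2)(x + 4)^3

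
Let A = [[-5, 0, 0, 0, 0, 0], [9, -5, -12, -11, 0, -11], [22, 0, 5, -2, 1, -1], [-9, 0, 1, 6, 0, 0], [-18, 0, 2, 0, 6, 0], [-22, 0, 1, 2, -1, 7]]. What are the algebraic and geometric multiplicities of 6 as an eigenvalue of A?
The characteristic polynomial is (x - 6)^4(x + 5)^2, so the factor x - 6 appears with exponent 4: the algebraic multiplicity is 4.

rank(A - 6I) = 4, so the eigenspace has dimension 6 - 4 = 2: the geometric multiplicity is 2.

Since 2 < 4, A is not diagonalizable.

algebraic multiplicity 4, geometric multiplicity 2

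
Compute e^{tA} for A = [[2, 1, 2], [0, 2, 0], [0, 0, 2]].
A has Jordan form J = [[2, 1, 0], [0, 2, 0], [0, 0, 2]] with A = PJP^{-1}, so e^{tA} = P e^{tJ} P^{-1}.

For a Jordan block J_k(λ), e^{tJ_k(λ)} = e^{λt} · (I + tN + t^2 N^2/2! + ... + t^{k-1} N^{k-1}/(k-1)!) where N is the nilpotent superdiagonal part.

Assembling the blocks and conjugating back gives the entries of e^{tA} as shown above.

e^{tA} = [[e^{2*t}, t*e^{2*t}, 2*t*e^{2*t}], [0, e^{2*t}, 0], [0, 0, e^{2*t}]]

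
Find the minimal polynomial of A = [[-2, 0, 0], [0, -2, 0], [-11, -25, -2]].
m_A(x) = (x + 2)^2

The characteristic polynomial factors as (x + 2)^3. The minimal polynomial is ∏(x - λ)^{k_λ} where k_λ is the size of the largest Jordan block at λ.

For λ = -2: rank(A + 2I) = 1, and the largest Jordan block has size 2 (the smallest k with rank((A + 2I)^k) = rank((A + 2I)^(k+1))).

So m_A(x) = (x + 2)^2.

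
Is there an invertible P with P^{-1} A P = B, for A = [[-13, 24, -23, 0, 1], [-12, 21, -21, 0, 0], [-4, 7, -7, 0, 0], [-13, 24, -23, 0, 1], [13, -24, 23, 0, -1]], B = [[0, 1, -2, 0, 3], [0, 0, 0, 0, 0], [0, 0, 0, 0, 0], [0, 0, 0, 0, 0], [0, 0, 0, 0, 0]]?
No.

Both have characteristic polynomial x^5, but the minimal polynomial of A is x^3 while the minimal polynomial of B is x^2. The minimal polynomial is a similarity invariant, so A and B are not similar.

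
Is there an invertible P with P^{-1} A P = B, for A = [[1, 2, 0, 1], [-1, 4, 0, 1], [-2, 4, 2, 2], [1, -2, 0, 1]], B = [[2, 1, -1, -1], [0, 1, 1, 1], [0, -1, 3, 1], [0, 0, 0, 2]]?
Two matrices over a field are similar if and only if they have the same invariant factors.

Both A and B have characteristic polynomial (x - 2)^4 and minimal polynomial (x - 2)^2. Computing further, both have invariant factors x - 2, x - 2, (x - 2)^2. Hence A and B are similar.

Yes.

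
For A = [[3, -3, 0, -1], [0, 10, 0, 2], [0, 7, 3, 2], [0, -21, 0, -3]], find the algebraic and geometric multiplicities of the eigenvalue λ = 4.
algebraic multiplicity 1, geometric multiplicity 1

The characteristic polynomial is (x - 4)(x - 3)^3, so the factor x - 4 appears with exponent 1: the algebraic multiplicity is 1.

rank(A - 4I) = 3, so the eigenspace has dimension 4 - 3 = 1: the geometric multiplicity is 1.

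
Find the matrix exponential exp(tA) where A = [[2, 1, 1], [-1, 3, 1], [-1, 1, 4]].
A has Jordan form J = [[3, 1, 0], [0, 3, 1], [0, 0, 3]] with A = PJP^{-1}, so e^{tA} = P e^{tJ} P^{-1}.

For a Jordan block J_k(λ), e^{tJ_k(λ)} = e^{λt} · (I + tN + t^2 N^2/2! + ... + t^{k-1} N^{k-1}/(k-1)!) where N is the nilpotent superdiagonal part.

Assembling the blocks and conjugating back gives the entries of e^{tA} as shown above.

e^{tA} = [[(-t^2/2 - t + 1)*e^{3*t}, t*e^{3*t}, t*(t + 2)*e^{3*t}/2], [-t*e^{3*t}, e^{3*t}, t*e^{3*t}], [t*(-t - 2)*e^{3*t}/2, t*e^{3*t}, (t^2/2 + t + 1)*e^{3*t}]]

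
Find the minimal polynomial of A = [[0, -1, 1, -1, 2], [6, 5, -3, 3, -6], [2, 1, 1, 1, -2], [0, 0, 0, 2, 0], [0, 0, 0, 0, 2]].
The characteristic polynomial factors as (x - 2)^5. The minimal polynomial is ∏(x - λ)^{k_λ} where k_λ is the size of the largest Jordan block at λ.

For λ = 2: rank(A - 2I) = 1, and the largest Jordan block has size 2 (the smallest k with rank((A - 2I)^k) = rank((A - 2I)^(k+1))).

So m_A(x) = (x - 2)^2.

m_A(x) = (x - 2)^2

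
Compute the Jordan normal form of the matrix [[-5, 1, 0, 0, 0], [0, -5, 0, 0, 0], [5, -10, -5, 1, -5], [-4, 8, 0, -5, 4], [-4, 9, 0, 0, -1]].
J = [[-5, 1, 0, 0, 0], [0, -5, 0, 0, 0], [0, 0, -5, 1, 0], [0, 0, 0, -5, 0], [0, 0, 0, 0, -1]]

The characteristic polynomial is det(xI - A) = (x + 1)(x + 5)^4, so the eigenvalues are -5 (algebraic multiplicity 4), -1 (algebraic multiplicity 1).

For λ = -5: rank(A + 5I) = 3, rank((A + 5I)^2) = 1. The eigenspace has dimension 5 - 3 = 2, so there are 2 Jordan blocks; the rank sequence gives block sizes [2, 2].

For λ = -1: algebraic multiplicity 1 gives one 1×1 block.

Assembling the blocks gives the Jordan form J above.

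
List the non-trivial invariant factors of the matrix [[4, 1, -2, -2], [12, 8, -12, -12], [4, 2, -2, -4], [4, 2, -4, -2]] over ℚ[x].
The Jordan structure of A has elementary divisors (x - 2)^2, (x - 2), (x - 2). Arranging the block sizes at each eigenvalue in decreasing order and taking row products gives the invariant factors.

Invariant factors (smallest first, each dividing the next): x - 2, x - 2, (x - 2)^2.

Check: the last factor (x - 2)^2 is the minimal polynomial, and the product (x - 2)^4 is the characteristic polynomial.

x - 2, x - 2, (x - 2)^2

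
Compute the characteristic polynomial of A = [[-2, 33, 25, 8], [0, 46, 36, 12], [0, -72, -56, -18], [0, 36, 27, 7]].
xI - A = [[x + 2, -33, -25, -8], [0, x - 46, -36, -12], [0, 72, x + 56, 18], [0, -36, -27, x - 7]].

Expanding det(xI - A) along the first row:
det(xI - A) = + (x + 2)·det([[x - 46, -36, -12], [72, x + 56, 18], [-36, -27, x - 7]]) - (-33)·det([[0, -36, -12], [0, x + 56, 18], [0, -27, x - 7]]) + (-25)·det([[0, x - 46, -12], [0, 72, 18], [0, -36, x - 7]]) - (-8)·det([[0, x - 46, -36], [0, 72, x + 56], [0, -36, -27]]).

Evaluating gives χ_A(x) = x^4 + 5x^3 + 6x^2 - 4x - 8 = (x - 1)(x + 2)^3.

χ_A(x) = (x - 1)(x + 2)^3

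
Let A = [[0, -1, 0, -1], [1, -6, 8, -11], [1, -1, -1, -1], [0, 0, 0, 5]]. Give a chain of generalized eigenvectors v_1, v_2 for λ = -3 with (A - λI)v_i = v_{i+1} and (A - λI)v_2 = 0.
We seek v_1 ∈ ker((A + 3I)^2) \ ker(A + 3I), then set v_{i+1} = (A + 3I) v_i.

One such chain is v_1 = [[0, 1, 0, 0]]^T, v_2 = [[-1, -3, -1, 0]]^T. Check: (A + 3I) v_2 = [[0, 0, 0, 0]]^T = 0.

v_1 = [[0, 1, 0, 0]]^T, v_2 = [[-1, -3, -1, 0]]^T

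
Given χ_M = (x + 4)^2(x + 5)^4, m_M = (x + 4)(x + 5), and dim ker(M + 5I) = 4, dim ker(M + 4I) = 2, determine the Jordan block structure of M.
Jordan blocks: (-5, 1), (-5, 1), (-5, 1), (-5, 1), (-4, 1), (-4, 1)

λ = -5: algebraic multiplicity 4 (exponent in χ_M), largest block size 1 (exponent in m_M), 4 blocks (geometric multiplicity). These force block sizes [1, 1, 1, 1].
λ = -4: algebraic multiplicity 2 (exponent in χ_M), largest block size 1 (exponent in m_M), 2 blocks (geometric multiplicity). These force block sizes [1, 1].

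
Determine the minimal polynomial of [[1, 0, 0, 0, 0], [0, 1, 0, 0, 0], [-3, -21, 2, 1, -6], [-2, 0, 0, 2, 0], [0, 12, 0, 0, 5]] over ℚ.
m_A(x) = (x - 5)(x - 2)^2(x - 1)

The characteristic polynomial factors as (x - 5)(x - 2)^2(x - 1)^2. The minimal polynomial is ∏(x - λ)^{k_λ} where k_λ is the size of the largest Jordan block at λ.

For λ = 1: rank(A - I) = 3, and the largest Jordan block has size 1 (the smallest k with rank((A - I)^k) = rank((A - I)^(k+1))).
For λ = 2: rank(A - 2I) = 4, and the largest Jordan block has size 2 (the smallest k with rank((A - 2I)^k) = rank((A - 2I)^(k+1))).
For λ = 5: rank(A - 5I) = 4, and the largest Jordan block has size 1 (the smallest k with rank((A - 5I)^k) = rank((A - 5I)^(k+1))).

So m_A(x) = (x - 5)(x - 2)^2(x - 1).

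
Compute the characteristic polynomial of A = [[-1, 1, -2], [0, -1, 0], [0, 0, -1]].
xI - A = [[x + 1, -1, 2], [0, x + 1, 0], [0, 0, x + 1]].

Expanding det(xI - A) along the first row:
det(xI - A) = + (x + 1)·det([[x + 1, 0], [0, x + 1]]) - (-1)·det([[0, 0], [0, x + 1]]) + (2)·det([[0, x + 1], [0, 0]]).

Evaluating gives χ_A(x) = x^3 + 3x^2 + 3x + 1 = (x + 1)^3.

χ_A(x) = (x + 1)^3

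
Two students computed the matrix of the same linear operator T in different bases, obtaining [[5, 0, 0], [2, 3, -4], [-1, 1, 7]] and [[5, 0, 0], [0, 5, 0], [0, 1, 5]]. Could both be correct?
Yes.

Two matrices over a field are similar if and only if they have the same invariant factors.

Both A and B have characteristic polynomial (x - 5)^3 and minimal polynomial (x - 5)^2. Computing further, both have invariant factors x - 5, (x - 5)^2. Hence A and B are similar.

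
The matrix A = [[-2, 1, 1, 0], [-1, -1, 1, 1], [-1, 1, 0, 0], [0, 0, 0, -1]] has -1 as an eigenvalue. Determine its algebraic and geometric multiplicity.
algebraic multiplicity 4, geometric multiplicity 2

The characteristic polynomial is (x + 1)^4, so the factor x + 1 appears with exponent 4: the algebraic multiplicity is 4.

rank(A + I) = 2, so the eigenspace has dimension 4 - 2 = 2: the geometric multiplicity is 2.

Since 2 < 4, A is not diagonalizable.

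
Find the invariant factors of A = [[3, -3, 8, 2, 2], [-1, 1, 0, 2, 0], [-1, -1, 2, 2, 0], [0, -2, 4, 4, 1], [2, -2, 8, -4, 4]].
The Jordan structure of A has elementary divisors (x - 2)^2, (x - 2), (x - 4)^2. Arranging the block sizes at each eigenvalue in decreasing order and taking row products gives the invariant factors.

Invariant factors (smallest first, each dividing the next): x - 2, (x - 4)^2(x - 2)^2.

Check: the last factor (x - 4)^2(x - 2)^2 is the minimal polynomial, and the product (x - 4)^2(x - 2)^3 is the characteristic polynomial.

x - 2, (x - 4)^2(x - 2)^2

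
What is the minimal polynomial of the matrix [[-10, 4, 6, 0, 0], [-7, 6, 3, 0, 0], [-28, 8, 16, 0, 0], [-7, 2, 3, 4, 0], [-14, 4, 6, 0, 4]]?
The characteristic polynomial factors as (x - 4)^5. The minimal polynomial is ∏(x - λ)^{k_λ} where k_λ is the size of the largest Jordan block at λ.

For λ = 4: rank(A - 4I) = 1, and the largest Jordan block has size 2 (the smallest k with rank((A - 4I)^k) = rank((A - 4I)^(k+1))).

So m_A(x) = (x - 4)^2.

m_A(x) = (x - 4)^2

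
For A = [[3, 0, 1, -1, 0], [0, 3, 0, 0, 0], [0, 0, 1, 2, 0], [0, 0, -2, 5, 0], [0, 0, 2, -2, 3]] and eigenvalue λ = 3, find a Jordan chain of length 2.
v_1 = [[0, 0, 1, 0, 0]]^T, v_2 = [[1, 0, -2, -2, 2]]^T

We seek v_1 ∈ ker((A - 3I)^2) \ ker(A - 3I), then set v_{i+1} = (A - 3I) v_i.

One such chain is v_1 = [[0, 0, 1, 0, 0]]^T, v_2 = [[1, 0, -2, -2, 2]]^T. Check: (A - 3I) v_2 = [[0, 0, 0, 0, 0]]^T = 0.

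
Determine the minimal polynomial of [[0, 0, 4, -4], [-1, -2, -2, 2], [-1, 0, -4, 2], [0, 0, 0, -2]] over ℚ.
m_A(x) = (x + 2)^2

The characteristic polynomial factors as (x + 2)^4. The minimal polynomial is ∏(x - λ)^{k_λ} where k_λ is the size of the largest Jordan block at λ.

For λ = -2: rank(A + 2I) = 1, and the largest Jordan block has size 2 (the smallest k with rank((A + 2I)^k) = rank((A + 2I)^(k+1))).

So m_A(x) = (x + 2)^2.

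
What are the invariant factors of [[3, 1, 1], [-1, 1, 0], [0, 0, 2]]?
The Jordan structure of A has elementary divisors (x - 2)^3. Arranging the block sizes at each eigenvalue in decreasing order and taking row products gives the invariant factors.

Invariant factors (smallest first, each dividing the next): (x - 2)^3.

Check: the last factor (x - 2)^3 is the minimal polynomial, and the product (x - 2)^3 is the characteristic polynomial.

(x - 2)^3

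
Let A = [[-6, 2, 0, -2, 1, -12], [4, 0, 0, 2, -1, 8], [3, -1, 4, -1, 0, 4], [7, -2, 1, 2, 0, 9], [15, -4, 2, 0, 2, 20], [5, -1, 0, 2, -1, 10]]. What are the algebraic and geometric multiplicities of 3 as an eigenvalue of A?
The characteristic polynomial is x^2(x - 3)^4, so the factor x - 3 appears with exponent 4: the algebraic multiplicity is 4.

rank(A - 3I) = 4, so the eigenspace has dimension 6 - 4 = 2: the geometric multiplicity is 2.

Since 2 < 4, A is not diagonalizable.

algebraic multiplicity 4, geometric multiplicity 2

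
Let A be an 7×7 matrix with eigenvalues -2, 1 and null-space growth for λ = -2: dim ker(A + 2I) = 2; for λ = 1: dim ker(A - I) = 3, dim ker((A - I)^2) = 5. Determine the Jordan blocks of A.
λ = -2: successive nullity increments [2] count blocks of size ≥ k; block sizes are [1, 1].
λ = 1: successive nullity increments [3, 2] count blocks of size ≥ k; block sizes are [2, 2, 1].

Jordan blocks: (-2, 1), (-2, 1), (1, 2), (1, 2), (1, 1)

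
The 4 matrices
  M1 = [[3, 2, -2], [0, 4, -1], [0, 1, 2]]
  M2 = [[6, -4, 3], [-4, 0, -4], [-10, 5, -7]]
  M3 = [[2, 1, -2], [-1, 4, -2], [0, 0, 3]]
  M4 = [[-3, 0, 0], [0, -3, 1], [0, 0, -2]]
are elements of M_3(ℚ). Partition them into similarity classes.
3 classes: {M1, M3}, {M2}, {M4}

Characteristic polynomials: χ_{M1} = (x - 3)^3, χ_{M2} = (x - 3)(x + 2)^2, χ_{M3} = (x - 3)^3, χ_{M4} = (x + 2)(x + 3)^2.

{M1, M3}: invariant factors x - 3, (x - 3)^2.

{M2}: invariant factors (x - 3)(x + 2)^2.

{M4}: invariant factors x + 3, (x + 2)(x + 3).

Matrices are similar if and only if their invariant-factor lists agree; the partition into similarity classes is {M1, M3}, {M2}, {M4}.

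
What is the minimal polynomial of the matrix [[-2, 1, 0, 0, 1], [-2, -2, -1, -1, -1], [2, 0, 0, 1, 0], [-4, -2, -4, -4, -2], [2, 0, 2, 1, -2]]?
m_A(x) = (x + 2)^3

The characteristic polynomial factors as (x + 2)^5. The minimal polynomial is ∏(x - λ)^{k_λ} where k_λ is the size of the largest Jordan block at λ.

For λ = -2: rank(A + 2I) = 3, and the largest Jordan block has size 3 (the smallest k with rank((A + 2I)^k) = rank((A + 2I)^(k+1))).

So m_A(x) = (x + 2)^3.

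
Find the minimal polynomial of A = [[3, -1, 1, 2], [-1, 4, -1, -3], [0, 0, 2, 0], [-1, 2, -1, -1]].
m_A(x) = (x - 2)^3

The characteristic polynomial factors as (x - 2)^4. The minimal polynomial is ∏(x - λ)^{k_λ} where k_λ is the size of the largest Jordan block at λ.

For λ = 2: rank(A - 2I) = 2, and the largest Jordan block has size 3 (the smallest k with rank((A - 2I)^k) = rank((A - 2I)^(k+1))).

So m_A(x) = (x - 2)^3.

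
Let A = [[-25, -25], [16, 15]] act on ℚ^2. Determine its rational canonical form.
R = [[0, -25], [1, -10]]

The invariant factors of A (the non-unit diagonal entries of the Smith normal form of xI - A over ℚ[x]) are (x + 5)^2, each dividing the next. The characteristic polynomial is their product, (x + 5)^2.

The rational canonical form is the block-diagonal matrix of companion matrices C(f_i):
R = [[0, -25], [1, -10]].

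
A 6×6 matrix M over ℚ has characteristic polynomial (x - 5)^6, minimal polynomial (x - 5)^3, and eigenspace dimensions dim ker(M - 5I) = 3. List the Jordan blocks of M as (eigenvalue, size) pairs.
λ = 5: algebraic multiplicity 6 (exponent in χ_M), largest block size 3 (exponent in m_M), 3 blocks (geometric multiplicity). These force block sizes [3, 2, 1].

Jordan blocks: (5, 3), (5, 2), (5, 1)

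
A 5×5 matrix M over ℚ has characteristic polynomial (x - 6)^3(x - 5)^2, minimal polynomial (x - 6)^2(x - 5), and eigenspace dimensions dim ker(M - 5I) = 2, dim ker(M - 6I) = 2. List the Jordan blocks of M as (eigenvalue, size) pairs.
Jordan blocks: (5, 1), (5, 1), (6, 2), (6, 1)

λ = 5: algebraic multiplicity 2 (exponent in χ_M), largest block size 1 (exponent in m_M), 2 blocks (geometric multiplicity). These force block sizes [1, 1].
λ = 6: algebraic multiplicity 3 (exponent in χ_M), largest block size 2 (exponent in m_M), 2 blocks (geometric multiplicity). These force block sizes [2, 1].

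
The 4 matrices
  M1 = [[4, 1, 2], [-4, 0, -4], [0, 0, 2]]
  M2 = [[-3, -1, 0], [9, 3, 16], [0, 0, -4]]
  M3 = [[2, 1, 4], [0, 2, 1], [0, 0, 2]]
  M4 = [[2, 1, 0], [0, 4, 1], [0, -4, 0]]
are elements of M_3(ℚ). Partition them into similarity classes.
Characteristic polynomials: χ_{M1} = (x - 2)^3, χ_{M2} = x^2(x + 4), χ_{M3} = (x - 2)^3, χ_{M4} = (x - 2)^3.

{M1}: invariant factors x - 2, (x - 2)^2.

{M2}: invariant factors x^2(x + 4).

{M3, M4}: invariant factors (x - 2)^3.

Matrices are similar if and only if their invariant-factor lists agree; the partition into similarity classes is {M1}, {M2}, {M3, M4}.

3 classes: {M1}, {M2}, {M3, M4}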